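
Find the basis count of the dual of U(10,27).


The dual of U(r,n) is U(n-r, n) = U(17,27).
Bases of U(17,27) are all (17)-element subsets.
|B(M*)| = (27 choose 17) = 8436285.

8436285


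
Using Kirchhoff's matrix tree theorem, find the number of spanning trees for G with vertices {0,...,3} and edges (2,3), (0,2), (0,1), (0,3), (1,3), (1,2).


By Kirchhoff's matrix tree theorem, the number of spanning trees equals
the determinant of any cofactor of the Laplacian matrix L.
G has 4 vertices and 6 edges.
Computing the (3 x 3) cofactor determinant gives 16.

16


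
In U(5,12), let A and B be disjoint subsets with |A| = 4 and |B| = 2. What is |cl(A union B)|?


|A union B| = 4 + 2 = 6 (disjoint).
In U(5,12), cl(S) = S if |S| < 5, else cl(S) = E.
Since 6 >= 5, cl(A union B) = E.
|cl(A union B)| = 12.

12


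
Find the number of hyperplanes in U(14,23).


Hyperplanes of U(14,23) are flats of rank 13.
In a uniform matroid, these are exactly the (13)-element subsets.
Count = C(23,13) = 23! / (13! * 10!) = 1144066.

1144066


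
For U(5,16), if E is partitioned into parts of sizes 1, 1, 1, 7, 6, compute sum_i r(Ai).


r(Ai) = min(|Ai|, 5) for each part.
Sum = min(1,5) + min(1,5) + min(1,5) + min(7,5) + min(6,5)
    = 1 + 1 + 1 + 5 + 5
    = 13.

13


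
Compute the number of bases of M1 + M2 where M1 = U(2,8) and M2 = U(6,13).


Bases of a direct sum M1 + M2: |B| = |B(M1)| * |B(M2)|.
|B(U(2,8))| = C(8,2) = 28.
|B(U(6,13))| = C(13,6) = 1716.
Total bases = 28 * 1716 = 48048.

48048


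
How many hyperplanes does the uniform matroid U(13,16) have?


Hyperplanes of U(13,16) are flats of rank 12.
In a uniform matroid, these are exactly the (12)-element subsets.
Count = (16 choose 12) = 1820.

1820


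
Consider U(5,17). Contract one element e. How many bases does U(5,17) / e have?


Contracting e from U(5,17) gives U(4,16).
Bases of U(4,16) = C(16,4) = 16! / (4! * 12!) = 1820.

1820


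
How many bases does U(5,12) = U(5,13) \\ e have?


Deleting e from U(5,13) gives U(5,12) since n > r.
Bases of U(5,12) = C(12,5) = 792.

792


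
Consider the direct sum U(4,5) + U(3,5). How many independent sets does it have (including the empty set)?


For a direct sum, |I(M1+M2)| = |I(M1)| * |I(M2)|.
|I(U(4,5))| = sum C(5,k) for k=0..4 = 31.
|I(U(3,5))| = sum C(5,k) for k=0..3 = 26.
Total = 31 * 26 = 806.

806


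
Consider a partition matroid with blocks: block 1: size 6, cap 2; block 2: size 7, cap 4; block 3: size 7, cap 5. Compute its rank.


Rank of a partition matroid = sum of min(|Si|, ci) for each block.
= min(6,2) + min(7,4) + min(7,5)
= 2 + 4 + 5
= 11.

11


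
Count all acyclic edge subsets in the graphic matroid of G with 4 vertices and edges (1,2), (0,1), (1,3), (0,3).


An independent set in a graphic matroid is an acyclic edge subset.
G has 4 vertices and 4 edges.
Enumerate all 2^4 = 16 subsets, checking for acyclicity.
Total independent sets = 14.

14


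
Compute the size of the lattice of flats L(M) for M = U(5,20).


Flats of U(5,20): every subset of size < 5 is a flat, plus E itself.
Count = C(20,0) + C(20,1) + C(20,2) + C(20,3) + C(20,4) + 1
     = 1 + 20 + 190 + 1140 + 4845 + 1
     = 6197.

6197


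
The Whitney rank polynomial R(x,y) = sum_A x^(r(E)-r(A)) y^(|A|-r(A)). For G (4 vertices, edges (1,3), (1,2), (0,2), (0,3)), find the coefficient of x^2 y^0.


R(x,y) = sum over A in 2^E of x^(r(E)-r(A)) * y^(|A|-r(A)).
G has 4 vertices, 4 edges. r(E) = 3.
Enumerate all 2^4 = 16 subsets.
Count subsets with r(E)-r(A)=2 and |A|-r(A)=0: 4.

4


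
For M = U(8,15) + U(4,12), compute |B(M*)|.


(M1+M2)* = M1* + M2*.
M1* = U(7,15), bases: C(15,7) = 6435.
M2* = U(8,12), bases: C(12,8) = 495.
|B(M*)| = 6435 * 495 = 3185325.

3185325


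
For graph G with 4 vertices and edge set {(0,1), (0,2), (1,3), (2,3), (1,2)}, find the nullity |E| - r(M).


Cycle rank (nullity) = |E| - r(M) = |E| - (|V| - c).
|E| = 5, |V| = 4, c = 1.
Nullity = 5 - (4 - 1) = 5 - 3 = 2.

2


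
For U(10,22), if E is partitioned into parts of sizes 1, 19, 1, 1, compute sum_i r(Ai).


r(Ai) = min(|Ai|, 10) for each part.
Sum = min(1,10) + min(19,10) + min(1,10) + min(1,10)
    = 1 + 10 + 1 + 1
    = 13.

13


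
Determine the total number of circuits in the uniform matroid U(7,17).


In U(7,17), circuits are the (8)-element subsets.
Any set of 8 elements is dependent, and removing any one element gives
an independent set of size 7, so it is a minimal dependent set.
Number of circuits = (17 choose 8) = 24310.

24310


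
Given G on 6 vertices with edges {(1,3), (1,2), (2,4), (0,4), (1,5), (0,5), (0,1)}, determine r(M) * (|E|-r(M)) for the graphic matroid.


r(M) = |V| - c = 6 - 1 = 5.
nullity = |E| - r(M) = 7 - 5 = 2.
Product = 5 * 2 = 10.

10


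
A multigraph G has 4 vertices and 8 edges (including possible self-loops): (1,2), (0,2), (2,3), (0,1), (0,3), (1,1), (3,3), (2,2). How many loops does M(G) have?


In a graphic matroid, a loop is a self-loop edge (u,u) with rank 0.
Examining all 8 edges for self-loops...
Self-loops found: (1,1), (3,3), (2,2)
Number of loops = 3.

3


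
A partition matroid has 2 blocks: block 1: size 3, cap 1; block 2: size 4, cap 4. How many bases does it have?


A basis picks exactly ci elements from block i.
Number of bases = product of C(|Si|, ci).
= C(3,1) * C(4,4)
= 3 * 1
= 3.

3


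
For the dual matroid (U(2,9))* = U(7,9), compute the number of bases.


The dual of U(r,n) is U(n-r, n) = U(7,9).
Bases of U(7,9) are all (7)-element subsets.
|B(M*)| = C(9,7) = 36.

36


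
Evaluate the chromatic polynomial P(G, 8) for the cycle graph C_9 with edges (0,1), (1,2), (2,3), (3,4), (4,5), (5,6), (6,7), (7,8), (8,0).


P(C_9, k) = (k-1)^9 + (-1)^9*(k-1).
P(8) = (7)^9 - 7
= 40353607 - 7 = 40353600.

40353600


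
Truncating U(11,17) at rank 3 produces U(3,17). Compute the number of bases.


Truncating U(11,17) to rank 3 gives U(3,17).
Bases of U(3,17) are all 3-element subsets of 17 elements.
Number of bases = C(17,3) = 17! / (3! * 14!) = 680.

680


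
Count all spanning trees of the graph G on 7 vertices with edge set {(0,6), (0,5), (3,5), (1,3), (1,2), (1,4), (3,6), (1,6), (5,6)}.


By Kirchhoff's matrix tree theorem, the number of spanning trees equals
the determinant of any cofactor of the Laplacian matrix L.
G has 7 vertices and 9 edges.
Computing the (6 x 6) cofactor determinant gives 21.

21


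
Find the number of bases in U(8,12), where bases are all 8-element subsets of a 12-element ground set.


Bases of U(8,12) are all 8-element subsets of the 12-element ground set.
Number of bases = C(12,8).
C(12,8) = 12! / (8! * 4!) = 495.

495


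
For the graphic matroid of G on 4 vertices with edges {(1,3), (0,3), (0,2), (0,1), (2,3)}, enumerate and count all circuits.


A circuit in a graphic matroid = edge set of a simple cycle.
G has 4 vertices and 5 edges.
Enumerating all minimal edge subsets forming cycles...
Total circuits found: 3.

3


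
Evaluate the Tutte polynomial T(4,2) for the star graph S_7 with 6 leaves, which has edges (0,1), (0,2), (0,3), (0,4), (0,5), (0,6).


A star on 7 vertices is a tree with 6 edges.
T(x,y) = x^(6) for any tree.
T(4,2) = 4^6 = 4096.

4096


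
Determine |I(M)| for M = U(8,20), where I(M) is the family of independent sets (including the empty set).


Independent sets of U(8,20) are all subsets of size <= 8.
Count = (20 choose 0) + (20 choose 1) + (20 choose 2) + (20 choose 3) + (20 choose 4) + (20 choose 5) + (20 choose 6) + (20 choose 7) + (20 choose 8)
     = 1 + 20 + 190 + 1140 + 4845 + 15504 + 38760 + 77520 + 125970
     = 263950.

263950


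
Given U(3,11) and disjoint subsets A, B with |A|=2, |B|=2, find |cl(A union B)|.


|A union B| = 2 + 2 = 4 (disjoint).
In U(3,11), cl(S) = S if |S| < 3, else cl(S) = E.
Since 4 >= 3, cl(A union B) = E.
|cl(A union B)| = 11.

11


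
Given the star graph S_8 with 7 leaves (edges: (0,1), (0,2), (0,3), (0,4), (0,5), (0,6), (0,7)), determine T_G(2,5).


A star on 8 vertices is a tree with 7 edges.
T(x,y) = x^(7) for any tree.
T(2,5) = 2^7 = 128.

128


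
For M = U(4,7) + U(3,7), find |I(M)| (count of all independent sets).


For a direct sum, |I(M1+M2)| = |I(M1)| * |I(M2)|.
|I(U(4,7))| = sum C(7,k) for k=0..4 = 99.
|I(U(3,7))| = sum C(7,k) for k=0..3 = 64.
Total = 99 * 64 = 6336.

6336


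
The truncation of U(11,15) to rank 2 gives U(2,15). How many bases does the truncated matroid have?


Truncating U(11,15) to rank 2 gives U(2,15).
Bases of U(2,15) are all 2-element subsets of 15 elements.
Number of bases = (15 choose 2) = 105.

105


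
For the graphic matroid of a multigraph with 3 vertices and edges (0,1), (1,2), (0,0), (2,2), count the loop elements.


In a graphic matroid, a loop is a self-loop edge (u,u) with rank 0.
Examining all 4 edges for self-loops...
Self-loops found: (0,0), (2,2)
Number of loops = 2.

2


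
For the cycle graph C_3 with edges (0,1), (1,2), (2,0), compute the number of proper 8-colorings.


P(C_3, k) = (k-1)^3 + (-1)^3*(k-1).
P(8) = (7)^3 - 7
= 343 - 7 = 336.

336


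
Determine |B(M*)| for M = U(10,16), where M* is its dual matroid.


The dual of U(r,n) is U(n-r, n) = U(6,16).
Bases of U(6,16) are all (6)-element subsets.
|B(M*)| = C(16,6) = 8008.

8008


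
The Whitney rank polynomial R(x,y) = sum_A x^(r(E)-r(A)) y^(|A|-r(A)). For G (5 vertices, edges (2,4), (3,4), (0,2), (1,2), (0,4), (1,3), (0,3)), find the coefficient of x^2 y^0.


R(x,y) = sum over A in 2^E of x^(r(E)-r(A)) * y^(|A|-r(A)).
G has 5 vertices, 7 edges. r(E) = 4.
Enumerate all 2^7 = 128 subsets.
Count subsets with r(E)-r(A)=2 and |A|-r(A)=0: 21.

21


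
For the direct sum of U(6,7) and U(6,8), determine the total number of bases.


Bases of a direct sum M1 + M2: |B| = |B(M1)| * |B(M2)|.
|B(U(6,7))| = C(7,6) = 7.
|B(U(6,8))| = C(8,6) = 28.
Total bases = 7 * 28 = 196.

196


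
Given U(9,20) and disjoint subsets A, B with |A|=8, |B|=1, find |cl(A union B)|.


|A union B| = 8 + 1 = 9 (disjoint).
In U(9,20), cl(S) = S if |S| < 9, else cl(S) = E.
Since 9 >= 9, cl(A union B) = E.
|cl(A union B)| = 20.

20


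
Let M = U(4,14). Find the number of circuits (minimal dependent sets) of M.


In U(4,14), circuits are the (5)-element subsets.
Any set of 5 elements is dependent, and removing any one element gives
an independent set of size 4, so it is a minimal dependent set.
Number of circuits = (14 choose 5) = 2002.

2002


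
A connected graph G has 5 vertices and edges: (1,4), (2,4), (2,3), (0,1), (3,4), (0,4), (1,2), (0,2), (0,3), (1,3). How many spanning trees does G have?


By Kirchhoff's matrix tree theorem, the number of spanning trees equals
the determinant of any cofactor of the Laplacian matrix L.
G has 5 vertices and 10 edges.
Computing the (4 x 4) cofactor determinant gives 125.

125


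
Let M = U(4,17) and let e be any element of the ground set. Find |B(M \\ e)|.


Deleting e from U(4,17) gives U(4,16) since n > r.
Bases of U(4,16) = (16 choose 4) = 1820.

1820


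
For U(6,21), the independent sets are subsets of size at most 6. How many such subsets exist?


Independent sets of U(6,21) are all subsets of size <= 6.
Count = C(21,0) + C(21,1) + C(21,2) + C(21,3) + C(21,4) + C(21,5) + C(21,6)
     = 1 + 21 + 210 + 1330 + 5985 + 20349 + 54264
     = 82160.

82160


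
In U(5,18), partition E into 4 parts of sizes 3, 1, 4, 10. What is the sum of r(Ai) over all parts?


r(Ai) = min(|Ai|, 5) for each part.
Sum = min(3,5) + min(1,5) + min(4,5) + min(10,5)
    = 3 + 1 + 4 + 5
    = 13.

13


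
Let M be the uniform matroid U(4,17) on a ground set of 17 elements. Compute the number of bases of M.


Bases of U(4,17) are all 4-element subsets of the 17-element ground set.
Number of bases = C(17,4).
(17 choose 4) = 2380.

2380


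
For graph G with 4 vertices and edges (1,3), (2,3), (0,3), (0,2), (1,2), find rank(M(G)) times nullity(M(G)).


r(M) = |V| - c = 4 - 1 = 3.
nullity = |E| - r(M) = 5 - 3 = 2.
Product = 3 * 2 = 6.

6


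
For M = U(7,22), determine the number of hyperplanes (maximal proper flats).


Hyperplanes of U(7,22) are flats of rank 6.
In a uniform matroid, these are exactly the (6)-element subsets.
Count = C(22,6) = 74613.

74613


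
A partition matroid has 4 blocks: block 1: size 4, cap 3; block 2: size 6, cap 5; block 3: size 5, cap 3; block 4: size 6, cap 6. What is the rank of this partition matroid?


Rank of a partition matroid = sum of min(|Si|, ci) for each block.
= min(4,3) + min(6,5) + min(5,3) + min(6,6)
= 3 + 5 + 3 + 6
= 17.

17


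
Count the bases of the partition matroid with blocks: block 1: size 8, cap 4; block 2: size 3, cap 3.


A basis picks exactly ci elements from block i.
Number of bases = product of C(|Si|, ci).
= C(8,4) * C(3,3)
= 70 * 1
= 70.

70


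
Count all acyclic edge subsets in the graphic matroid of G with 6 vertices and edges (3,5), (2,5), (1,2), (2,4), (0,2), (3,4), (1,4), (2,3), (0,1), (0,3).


An independent set in a graphic matroid is an acyclic edge subset.
G has 6 vertices and 10 edges.
Enumerate all 2^10 = 1024 subsets, checking for acyclicity.
Total independent sets = 450.

450


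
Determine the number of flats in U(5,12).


Flats of U(5,12): every subset of size < 5 is a flat, plus E itself.
Count = (12 choose 0) + (12 choose 1) + (12 choose 2) + (12 choose 3) + (12 choose 4) + 1
     = 1 + 12 + 66 + 220 + 495 + 1
     = 795.

795


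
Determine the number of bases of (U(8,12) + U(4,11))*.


(M1+M2)* = M1* + M2*.
M1* = U(4,12), bases: C(12,4) = 495.
M2* = U(7,11), bases: C(11,7) = 330.
|B(M*)| = 495 * 330 = 163350.

163350


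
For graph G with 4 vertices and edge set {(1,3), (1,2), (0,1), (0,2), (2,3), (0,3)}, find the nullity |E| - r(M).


Cycle rank (nullity) = |E| - r(M) = |E| - (|V| - c).
|E| = 6, |V| = 4, c = 1.
Nullity = 6 - (4 - 1) = 6 - 3 = 3.

3


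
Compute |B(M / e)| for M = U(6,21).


Contracting e from U(6,21) gives U(5,20).
Bases of U(5,20) = C(20,5) = 15504.

15504


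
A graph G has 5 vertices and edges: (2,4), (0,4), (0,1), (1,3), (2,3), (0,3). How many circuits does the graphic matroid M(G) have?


A circuit in a graphic matroid = edge set of a simple cycle.
G has 5 vertices and 6 edges.
Enumerating all minimal edge subsets forming cycles...
Total circuits found: 3.

3


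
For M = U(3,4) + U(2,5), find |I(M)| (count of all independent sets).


For a direct sum, |I(M1+M2)| = |I(M1)| * |I(M2)|.
|I(U(3,4))| = sum C(4,k) for k=0..3 = 15.
|I(U(2,5))| = sum C(5,k) for k=0..2 = 16.
Total = 15 * 16 = 240.

240


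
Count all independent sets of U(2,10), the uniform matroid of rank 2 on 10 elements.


Independent sets of U(2,10) are all subsets of size <= 2.
Count = (10 choose 0) + (10 choose 1) + (10 choose 2)
     = 1 + 10 + 45
     = 56.

56


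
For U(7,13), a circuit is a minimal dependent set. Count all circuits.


In U(7,13), circuits are the (8)-element subsets.
Any set of 8 elements is dependent, and removing any one element gives
an independent set of size 7, so it is a minimal dependent set.
Number of circuits = C(13,8) = 13! / (8! * 5!) = 1287.

1287


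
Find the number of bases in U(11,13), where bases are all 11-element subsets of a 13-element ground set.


Bases of U(11,13) are all 11-element subsets of the 13-element ground set.
Number of bases = C(13,11).
C(13,11) = 13! / (11! * 2!) = 78.

78


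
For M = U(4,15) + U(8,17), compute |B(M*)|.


(M1+M2)* = M1* + M2*.
M1* = U(11,15), bases: C(15,11) = 1365.
M2* = U(9,17), bases: C(17,9) = 24310.
|B(M*)| = 1365 * 24310 = 33183150.

33183150


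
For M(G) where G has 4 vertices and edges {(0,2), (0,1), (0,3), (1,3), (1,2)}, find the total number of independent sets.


An independent set in a graphic matroid is an acyclic edge subset.
G has 4 vertices and 5 edges.
Enumerate all 2^5 = 32 subsets, checking for acyclicity.
Total independent sets = 24.

24


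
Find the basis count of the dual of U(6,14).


The dual of U(r,n) is U(n-r, n) = U(8,14).
Bases of U(8,14) are all (8)-element subsets.
|B(M*)| = C(14,8) = 3003.

3003


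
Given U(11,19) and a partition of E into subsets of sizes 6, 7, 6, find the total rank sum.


r(Ai) = min(|Ai|, 11) for each part.
Sum = min(6,11) + min(7,11) + min(6,11)
    = 6 + 7 + 6
    = 19.

19


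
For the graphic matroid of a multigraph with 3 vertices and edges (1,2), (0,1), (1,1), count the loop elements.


In a graphic matroid, a loop is a self-loop edge (u,u) with rank 0.
Examining all 3 edges for self-loops...
Self-loops found: (1,1)
Number of loops = 1.

1


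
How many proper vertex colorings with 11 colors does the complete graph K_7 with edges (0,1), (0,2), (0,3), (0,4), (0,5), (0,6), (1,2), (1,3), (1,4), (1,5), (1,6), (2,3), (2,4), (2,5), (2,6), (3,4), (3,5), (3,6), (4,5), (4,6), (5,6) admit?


P(K_7, k) = k(k-1)(k-2)...(k-6).
P(11) = (11) * (10) * (9) * (8) * (7) * (6) * (5) = 1663200.

1663200


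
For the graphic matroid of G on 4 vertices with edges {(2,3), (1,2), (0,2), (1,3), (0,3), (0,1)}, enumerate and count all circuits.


A circuit in a graphic matroid = edge set of a simple cycle.
G has 4 vertices and 6 edges.
Enumerating all minimal edge subsets forming cycles...
Total circuits found: 7.

7


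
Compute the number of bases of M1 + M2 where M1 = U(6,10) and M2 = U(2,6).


Bases of a direct sum M1 + M2: |B| = |B(M1)| * |B(M2)|.
|B(U(6,10))| = C(10,6) = 210.
|B(U(2,6))| = C(6,2) = 15.
Total bases = 210 * 15 = 3150.

3150


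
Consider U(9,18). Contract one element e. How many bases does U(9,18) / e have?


Contracting e from U(9,18) gives U(8,17).
Bases of U(8,17) = C(17,8) = 24310.

24310


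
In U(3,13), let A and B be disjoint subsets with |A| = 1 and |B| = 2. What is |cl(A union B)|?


|A union B| = 1 + 2 = 3 (disjoint).
In U(3,13), cl(S) = S if |S| < 3, else cl(S) = E.
Since 3 >= 3, cl(A union B) = E.
|cl(A union B)| = 13.

13


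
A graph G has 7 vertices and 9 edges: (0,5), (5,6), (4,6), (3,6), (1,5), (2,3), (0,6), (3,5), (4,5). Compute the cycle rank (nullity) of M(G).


Cycle rank (nullity) = |E| - r(M) = |E| - (|V| - c).
|E| = 9, |V| = 7, c = 1.
Nullity = 9 - (7 - 1) = 9 - 6 = 3.

3


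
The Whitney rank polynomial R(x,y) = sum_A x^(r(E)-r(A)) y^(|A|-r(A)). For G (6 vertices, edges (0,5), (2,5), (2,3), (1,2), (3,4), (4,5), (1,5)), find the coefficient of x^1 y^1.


R(x,y) = sum over A in 2^E of x^(r(E)-r(A)) * y^(|A|-r(A)).
G has 6 vertices, 7 edges. r(E) = 5.
Enumerate all 2^7 = 128 subsets.
Count subsets with r(E)-r(A)=1 and |A|-r(A)=1: 10.

10


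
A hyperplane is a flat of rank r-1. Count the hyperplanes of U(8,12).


Hyperplanes of U(8,12) are flats of rank 7.
In a uniform matroid, these are exactly the (7)-element subsets.
Count = C(12,7) = 792.

792


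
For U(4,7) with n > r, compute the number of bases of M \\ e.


Deleting e from U(4,7) gives U(4,6) since n > r.
Bases of U(4,6) = C(6,4) = 6! / (4! * 2!) = 15.

15


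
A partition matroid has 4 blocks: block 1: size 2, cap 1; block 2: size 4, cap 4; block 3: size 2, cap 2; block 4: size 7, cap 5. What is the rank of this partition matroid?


Rank of a partition matroid = sum of min(|Si|, ci) for each block.
= min(2,1) + min(4,4) + min(2,2) + min(7,5)
= 1 + 4 + 2 + 5
= 12.

12


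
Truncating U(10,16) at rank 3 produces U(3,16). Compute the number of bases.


Truncating U(10,16) to rank 3 gives U(3,16).
Bases of U(3,16) are all 3-element subsets of 16 elements.
Number of bases = C(16,3) = (16 * 15 * 14) / (1 * 2 * 3) = 560.

560


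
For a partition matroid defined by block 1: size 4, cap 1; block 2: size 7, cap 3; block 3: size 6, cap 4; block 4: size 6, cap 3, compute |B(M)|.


A basis picks exactly ci elements from block i.
Number of bases = product of C(|Si|, ci).
= C(4,1) * C(7,3) * C(6,4) * C(6,3)
= 4 * 35 * 15 * 20
= 42000.

42000


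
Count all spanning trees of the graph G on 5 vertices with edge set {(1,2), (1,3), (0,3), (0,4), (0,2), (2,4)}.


By Kirchhoff's matrix tree theorem, the number of spanning trees equals
the determinant of any cofactor of the Laplacian matrix L.
G has 5 vertices and 6 edges.
Computing the (4 x 4) cofactor determinant gives 11.

11


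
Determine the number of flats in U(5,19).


Flats of U(5,19): every subset of size < 5 is a flat, plus E itself.
Count = (19 choose 0) + (19 choose 1) + (19 choose 2) + (19 choose 3) + (19 choose 4) + 1
     = 1 + 19 + 171 + 969 + 3876 + 1
     = 5037.

5037


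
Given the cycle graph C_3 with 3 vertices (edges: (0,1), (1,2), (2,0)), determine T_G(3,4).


T(C_3; x,y) = x + x^2 + ... + x^(2) + y.
T(3,4) = 3^1 + 3^2 + 4
= 3 + 9 + 4
= 16.

16


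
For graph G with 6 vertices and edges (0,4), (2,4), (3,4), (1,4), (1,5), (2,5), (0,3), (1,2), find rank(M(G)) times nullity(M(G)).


r(M) = |V| - c = 6 - 1 = 5.
nullity = |E| - r(M) = 8 - 5 = 3.
Product = 5 * 3 = 15.

15


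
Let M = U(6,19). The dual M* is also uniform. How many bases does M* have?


The dual of U(r,n) is U(n-r, n) = U(13,19).
Bases of U(13,19) are all (13)-element subsets.
|B(M*)| = C(19,13) = 27132.

27132


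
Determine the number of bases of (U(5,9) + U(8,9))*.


(M1+M2)* = M1* + M2*.
M1* = U(4,9), bases: C(9,4) = 126.
M2* = U(1,9), bases: C(9,1) = 9.
|B(M*)| = 126 * 9 = 1134.

1134


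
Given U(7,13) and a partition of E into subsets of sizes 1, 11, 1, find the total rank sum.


r(Ai) = min(|Ai|, 7) for each part.
Sum = min(1,7) + min(11,7) + min(1,7)
    = 1 + 7 + 1
    = 9.

9


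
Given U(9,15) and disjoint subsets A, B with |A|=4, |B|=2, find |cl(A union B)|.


|A union B| = 4 + 2 = 6 (disjoint).
In U(9,15), cl(S) = S if |S| < 9, else cl(S) = E.
Since 6 < 9, cl(A union B) = A union B.
|cl(A union B)| = 6.

6


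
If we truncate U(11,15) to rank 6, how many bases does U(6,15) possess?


Truncating U(11,15) to rank 6 gives U(6,15).
Bases of U(6,15) are all 6-element subsets of 15 elements.
Number of bases = C(15,6) = 5005.

5005


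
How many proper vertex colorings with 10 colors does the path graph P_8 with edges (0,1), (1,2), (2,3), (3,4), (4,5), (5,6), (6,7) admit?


P(P_8, k) = k * (k-1)^(7).
P(10) = 10 * 9^7 = 10 * 4782969 = 47829690.

47829690


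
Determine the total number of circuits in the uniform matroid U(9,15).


In U(9,15), circuits are the (10)-element subsets.
Any set of 10 elements is dependent, and removing any one element gives
an independent set of size 9, so it is a minimal dependent set.
Number of circuits = C(15,10) = 15! / (10! * 5!) = 3003.

3003


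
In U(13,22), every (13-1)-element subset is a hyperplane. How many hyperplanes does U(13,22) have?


Hyperplanes of U(13,22) are flats of rank 12.
In a uniform matroid, these are exactly the (12)-element subsets.
Count = (22 choose 12) = 646646.

646646


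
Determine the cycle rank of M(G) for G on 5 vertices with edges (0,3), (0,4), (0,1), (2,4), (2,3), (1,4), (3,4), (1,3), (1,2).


Cycle rank (nullity) = |E| - r(M) = |E| - (|V| - c).
|E| = 9, |V| = 5, c = 1.
Nullity = 9 - (5 - 1) = 9 - 4 = 5.

5


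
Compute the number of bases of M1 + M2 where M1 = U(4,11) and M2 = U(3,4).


Bases of a direct sum M1 + M2: |B| = |B(M1)| * |B(M2)|.
|B(U(4,11))| = C(11,4) = 330.
|B(U(3,4))| = C(4,3) = 4.
Total bases = 330 * 4 = 1320.

1320


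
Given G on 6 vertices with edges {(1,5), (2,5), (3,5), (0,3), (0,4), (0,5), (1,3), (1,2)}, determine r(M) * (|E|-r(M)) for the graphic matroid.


r(M) = |V| - c = 6 - 1 = 5.
nullity = |E| - r(M) = 8 - 5 = 3.
Product = 5 * 3 = 15.

15


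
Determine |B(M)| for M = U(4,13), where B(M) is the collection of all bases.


Bases of U(4,13) are all 4-element subsets of the 13-element ground set.
Number of bases = C(13,4).
C(13,4) = (13 * 12 * 11 * 10) / (1 * 2 * 3 * 4) = 715.

715


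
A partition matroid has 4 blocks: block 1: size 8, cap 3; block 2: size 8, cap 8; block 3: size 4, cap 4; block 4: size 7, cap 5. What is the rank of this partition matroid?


Rank of a partition matroid = sum of min(|Si|, ci) for each block.
= min(8,3) + min(8,8) + min(4,4) + min(7,5)
= 3 + 8 + 4 + 5
= 20.

20


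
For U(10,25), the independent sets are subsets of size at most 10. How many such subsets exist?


Independent sets of U(10,25) are all subsets of size <= 10.
Count = (25 choose 0) + (25 choose 1) + (25 choose 2) + (25 choose 3) + (25 choose 4) + (25 choose 5) + (25 choose 6) + (25 choose 7) + (25 choose 8) + (25 choose 9) + (25 choose 10)
     = 1 + 25 + 300 + 2300 + 12650 + 53130 + 177100 + 480700 + 1081575 + 2042975 + 3268760
     = 7119516.

7119516


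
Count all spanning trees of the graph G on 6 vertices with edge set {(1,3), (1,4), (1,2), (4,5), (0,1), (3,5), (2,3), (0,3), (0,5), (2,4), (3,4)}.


By Kirchhoff's matrix tree theorem, the number of spanning trees equals
the determinant of any cofactor of the Laplacian matrix L.
G has 6 vertices and 11 edges.
Computing the (5 x 5) cofactor determinant gives 209.

209


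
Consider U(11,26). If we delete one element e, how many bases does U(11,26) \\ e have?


Deleting e from U(11,26) gives U(11,25) since n > r.
Bases of U(11,25) = (25 choose 11) = 4457400.

4457400


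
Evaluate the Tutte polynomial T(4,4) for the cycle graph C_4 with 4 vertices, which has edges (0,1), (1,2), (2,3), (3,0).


T(C_4; x,y) = x + x^2 + ... + x^(3) + y.
T(4,4) = 4^1 + 4^2 + 4^3 + 4
= 4 + 16 + 64 + 4
= 88.

88


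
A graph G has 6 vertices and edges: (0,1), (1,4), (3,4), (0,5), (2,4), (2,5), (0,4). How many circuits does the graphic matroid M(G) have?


A circuit in a graphic matroid = edge set of a simple cycle.
G has 6 vertices and 7 edges.
Enumerating all minimal edge subsets forming cycles...
Total circuits found: 3.

3


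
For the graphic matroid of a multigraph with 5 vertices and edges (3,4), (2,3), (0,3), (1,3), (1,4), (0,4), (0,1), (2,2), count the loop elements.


In a graphic matroid, a loop is a self-loop edge (u,u) with rank 0.
Examining all 8 edges for self-loops...
Self-loops found: (2,2)
Number of loops = 1.

1


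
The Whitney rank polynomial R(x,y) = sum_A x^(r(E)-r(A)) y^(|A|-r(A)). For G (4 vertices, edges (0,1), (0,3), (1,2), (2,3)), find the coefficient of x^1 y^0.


R(x,y) = sum over A in 2^E of x^(r(E)-r(A)) * y^(|A|-r(A)).
G has 4 vertices, 4 edges. r(E) = 3.
Enumerate all 2^4 = 16 subsets.
Count subsets with r(E)-r(A)=1 and |A|-r(A)=0: 6.

6


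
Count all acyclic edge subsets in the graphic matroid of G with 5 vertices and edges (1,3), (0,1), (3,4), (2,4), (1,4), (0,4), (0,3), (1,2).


An independent set in a graphic matroid is an acyclic edge subset.
G has 5 vertices and 8 edges.
Enumerate all 2^8 = 256 subsets, checking for acyclicity.
Total independent sets = 128.

128


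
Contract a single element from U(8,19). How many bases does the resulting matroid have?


Contracting e from U(8,19) gives U(7,18).
Bases of U(7,18) = C(18,7) = 18! / (7! * 11!) = 31824.

31824


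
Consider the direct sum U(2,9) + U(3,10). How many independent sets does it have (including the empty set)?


For a direct sum, |I(M1+M2)| = |I(M1)| * |I(M2)|.
|I(U(2,9))| = sum C(9,k) for k=0..2 = 46.
|I(U(3,10))| = sum C(10,k) for k=0..3 = 176.
Total = 46 * 176 = 8096.

8096


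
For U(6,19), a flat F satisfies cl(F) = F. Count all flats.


Flats of U(6,19): every subset of size < 6 is a flat, plus E itself.
Count = (19 choose 0) + (19 choose 1) + (19 choose 2) + (19 choose 3) + (19 choose 4) + (19 choose 5) + 1
     = 1 + 19 + 171 + 969 + 3876 + 11628 + 1
     = 16665.

16665


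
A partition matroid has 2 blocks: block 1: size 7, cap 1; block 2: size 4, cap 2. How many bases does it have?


A basis picks exactly ci elements from block i.
Number of bases = product of C(|Si|, ci).
= C(7,1) * C(4,2)
= 7 * 6
= 42.

42


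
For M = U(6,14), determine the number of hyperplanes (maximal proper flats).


Hyperplanes of U(6,14) are flats of rank 5.
In a uniform matroid, these are exactly the (5)-element subsets.
Count = C(14,5) = 14! / (5! * 9!) = 2002.

2002


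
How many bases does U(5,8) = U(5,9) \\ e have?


Deleting e from U(5,9) gives U(5,8) since n > r.
Bases of U(5,8) = (8 choose 5) = 56.

56


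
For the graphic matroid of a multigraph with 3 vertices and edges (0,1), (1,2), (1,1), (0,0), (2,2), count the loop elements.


In a graphic matroid, a loop is a self-loop edge (u,u) with rank 0.
Examining all 5 edges for self-loops...
Self-loops found: (1,1), (0,0), (2,2)
Number of loops = 3.

3


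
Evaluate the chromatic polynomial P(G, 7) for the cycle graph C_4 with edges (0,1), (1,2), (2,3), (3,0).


P(C_4, k) = (k-1)^4 + (-1)^4*(k-1).
P(7) = (6)^4 + 6
= 1296 + 6 = 1302.

1302


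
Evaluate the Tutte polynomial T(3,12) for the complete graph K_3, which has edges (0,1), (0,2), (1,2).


T(K_3; x,y) = x^2 + x + y.
T(3,12) = 9 + 3 + 12 = 24.

24


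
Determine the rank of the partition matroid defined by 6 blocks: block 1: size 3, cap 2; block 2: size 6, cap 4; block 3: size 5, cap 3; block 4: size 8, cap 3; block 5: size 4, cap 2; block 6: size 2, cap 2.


Rank of a partition matroid = sum of min(|Si|, ci) for each block.
= min(3,2) + min(6,4) + min(5,3) + min(8,3) + min(4,2) + min(2,2)
= 2 + 4 + 3 + 3 + 2 + 2
= 16.

16


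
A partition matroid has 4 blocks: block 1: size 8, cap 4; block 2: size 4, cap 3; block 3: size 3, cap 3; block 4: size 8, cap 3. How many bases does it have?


A basis picks exactly ci elements from block i.
Number of bases = product of C(|Si|, ci).
= C(8,4) * C(4,3) * C(3,3) * C(8,3)
= 70 * 4 * 1 * 56
= 15680.

15680


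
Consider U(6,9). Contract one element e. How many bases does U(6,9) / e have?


Contracting e from U(6,9) gives U(5,8).
Bases of U(5,8) = (8 choose 5) = 56.

56


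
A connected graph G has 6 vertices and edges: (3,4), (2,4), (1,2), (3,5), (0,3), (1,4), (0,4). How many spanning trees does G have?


By Kirchhoff's matrix tree theorem, the number of spanning trees equals
the determinant of any cofactor of the Laplacian matrix L.
G has 6 vertices and 7 edges.
Computing the (5 x 5) cofactor determinant gives 9.

9


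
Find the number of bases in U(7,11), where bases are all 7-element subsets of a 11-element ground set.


Bases of U(7,11) are all 7-element subsets of the 11-element ground set.
Number of bases = C(11,7).
(11 choose 7) = 330.

330


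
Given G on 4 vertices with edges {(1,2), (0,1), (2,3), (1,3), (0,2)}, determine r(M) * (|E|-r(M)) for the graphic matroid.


r(M) = |V| - c = 4 - 1 = 3.
nullity = |E| - r(M) = 5 - 3 = 2.
Product = 3 * 2 = 6.

6


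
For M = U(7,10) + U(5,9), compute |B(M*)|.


(M1+M2)* = M1* + M2*.
M1* = U(3,10), bases: C(10,3) = 120.
M2* = U(4,9), bases: C(9,4) = 126.
|B(M*)| = 120 * 126 = 15120.

15120


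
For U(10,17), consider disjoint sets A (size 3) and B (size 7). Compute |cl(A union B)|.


|A union B| = 3 + 7 = 10 (disjoint).
In U(10,17), cl(S) = S if |S| < 10, else cl(S) = E.
Since 10 >= 10, cl(A union B) = E.
|cl(A union B)| = 17.

17


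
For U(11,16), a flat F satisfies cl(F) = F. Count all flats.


Flats of U(11,16): every subset of size < 11 is a flat, plus E itself.
Count = (16 choose 0) + (16 choose 1) + (16 choose 2) + (16 choose 3) + (16 choose 4) + (16 choose 5) + (16 choose 6) + (16 choose 7) + (16 choose 8) + (16 choose 9) + (16 choose 10) + 1
     = 1 + 16 + 120 + 560 + 1820 + 4368 + 8008 + 11440 + 12870 + 11440 + 8008 + 1
     = 58652.

58652


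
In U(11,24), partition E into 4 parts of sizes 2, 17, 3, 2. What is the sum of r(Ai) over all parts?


r(Ai) = min(|Ai|, 11) for each part.
Sum = min(2,11) + min(17,11) + min(3,11) + min(2,11)
    = 2 + 11 + 3 + 2
    = 18.

18


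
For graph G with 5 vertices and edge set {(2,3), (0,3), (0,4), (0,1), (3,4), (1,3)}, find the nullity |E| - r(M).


Cycle rank (nullity) = |E| - r(M) = |E| - (|V| - c).
|E| = 6, |V| = 5, c = 1.
Nullity = 6 - (5 - 1) = 6 - 4 = 2.

2


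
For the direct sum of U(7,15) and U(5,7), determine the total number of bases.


Bases of a direct sum M1 + M2: |B| = |B(M1)| * |B(M2)|.
|B(U(7,15))| = C(15,7) = 6435.
|B(U(5,7))| = C(7,5) = 21.
Total bases = 6435 * 21 = 135135.

135135


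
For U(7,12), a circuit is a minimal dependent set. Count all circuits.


In U(7,12), circuits are the (8)-element subsets.
Any set of 8 elements is dependent, and removing any one element gives
an independent set of size 7, so it is a minimal dependent set.
Number of circuits = C(12,8) = 495.

495


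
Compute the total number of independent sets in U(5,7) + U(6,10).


For a direct sum, |I(M1+M2)| = |I(M1)| * |I(M2)|.
|I(U(5,7))| = sum C(7,k) for k=0..5 = 120.
|I(U(6,10))| = sum C(10,k) for k=0..6 = 848.
Total = 120 * 848 = 101760.

101760


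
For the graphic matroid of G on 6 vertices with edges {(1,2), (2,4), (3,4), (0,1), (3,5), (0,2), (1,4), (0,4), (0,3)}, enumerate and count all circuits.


A circuit in a graphic matroid = edge set of a simple cycle.
G has 6 vertices and 9 edges.
Enumerating all minimal edge subsets forming cycles...
Total circuits found: 12.

12


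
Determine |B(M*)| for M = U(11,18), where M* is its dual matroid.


The dual of U(r,n) is U(n-r, n) = U(7,18).
Bases of U(7,18) are all (7)-element subsets.
|B(M*)| = C(18,7) = 31824.

31824


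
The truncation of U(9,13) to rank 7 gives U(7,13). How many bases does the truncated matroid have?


Truncating U(9,13) to rank 7 gives U(7,13).
Bases of U(7,13) are all 7-element subsets of 13 elements.
Number of bases = (13 choose 7) = 1716.

1716


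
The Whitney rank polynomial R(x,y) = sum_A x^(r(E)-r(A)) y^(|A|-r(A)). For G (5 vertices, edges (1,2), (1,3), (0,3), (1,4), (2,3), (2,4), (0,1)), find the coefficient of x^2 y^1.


R(x,y) = sum over A in 2^E of x^(r(E)-r(A)) * y^(|A|-r(A)).
G has 5 vertices, 7 edges. r(E) = 4.
Enumerate all 2^7 = 128 subsets.
Count subsets with r(E)-r(A)=2 and |A|-r(A)=1: 3.

3


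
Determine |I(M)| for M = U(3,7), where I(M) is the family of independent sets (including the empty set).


Independent sets of U(3,7) are all subsets of size <= 3.
Count = C(7,0) + C(7,1) + C(7,2) + C(7,3)
     = 1 + 7 + 21 + 35
     = 64.

64


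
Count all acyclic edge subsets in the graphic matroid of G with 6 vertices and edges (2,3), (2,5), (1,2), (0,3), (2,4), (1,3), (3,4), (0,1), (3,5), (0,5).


An independent set in a graphic matroid is an acyclic edge subset.
G has 6 vertices and 10 edges.
Enumerate all 2^10 = 1024 subsets, checking for acyclicity.
Total independent sets = 450.

450


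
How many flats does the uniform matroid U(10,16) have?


Flats of U(10,16): every subset of size < 10 is a flat, plus E itself.
Count = C(16,0) + C(16,1) + C(16,2) + C(16,3) + C(16,4) + C(16,5) + C(16,6) + C(16,7) + C(16,8) + C(16,9) + 1
     = 1 + 16 + 120 + 560 + 1820 + 4368 + 8008 + 11440 + 12870 + 11440 + 1
     = 50644.

50644


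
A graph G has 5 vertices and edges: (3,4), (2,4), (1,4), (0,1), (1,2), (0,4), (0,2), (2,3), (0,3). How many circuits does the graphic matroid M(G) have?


A circuit in a graphic matroid = edge set of a simple cycle.
G has 5 vertices and 9 edges.
Enumerating all minimal edge subsets forming cycles...
Total circuits found: 22.

22


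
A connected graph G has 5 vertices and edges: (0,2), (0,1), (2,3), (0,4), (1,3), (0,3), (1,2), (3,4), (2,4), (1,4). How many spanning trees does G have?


By Kirchhoff's matrix tree theorem, the number of spanning trees equals
the determinant of any cofactor of the Laplacian matrix L.
G has 5 vertices and 10 edges.
Computing the (4 x 4) cofactor determinant gives 125.

125


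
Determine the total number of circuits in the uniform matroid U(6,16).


In U(6,16), circuits are the (7)-element subsets.
Any set of 7 elements is dependent, and removing any one element gives
an independent set of size 6, so it is a minimal dependent set.
Number of circuits = (16 choose 7) = 11440.

11440


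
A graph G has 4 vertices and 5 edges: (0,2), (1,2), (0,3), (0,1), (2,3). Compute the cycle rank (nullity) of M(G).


Cycle rank (nullity) = |E| - r(M) = |E| - (|V| - c).
|E| = 5, |V| = 4, c = 1.
Nullity = 5 - (4 - 1) = 5 - 3 = 2.

2


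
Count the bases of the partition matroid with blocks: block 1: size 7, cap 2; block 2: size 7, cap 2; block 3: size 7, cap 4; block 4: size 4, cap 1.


A basis picks exactly ci elements from block i.
Number of bases = product of C(|Si|, ci).
= C(7,2) * C(7,2) * C(7,4) * C(4,1)
= 21 * 21 * 35 * 4
= 61740.

61740


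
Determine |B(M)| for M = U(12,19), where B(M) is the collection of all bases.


Bases of U(12,19) are all 12-element subsets of the 19-element ground set.
Number of bases = C(19,12).
C(19,12) = 19! / (12! * 7!) = 50388.

50388


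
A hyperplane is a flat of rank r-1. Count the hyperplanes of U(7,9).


Hyperplanes of U(7,9) are flats of rank 6.
In a uniform matroid, these are exactly the (6)-element subsets.
Count = C(9,6) = 84.

84


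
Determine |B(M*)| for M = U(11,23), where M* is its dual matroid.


The dual of U(r,n) is U(n-r, n) = U(12,23).
Bases of U(12,23) are all (12)-element subsets.
|B(M*)| = (23 choose 12) = 1352078.

1352078


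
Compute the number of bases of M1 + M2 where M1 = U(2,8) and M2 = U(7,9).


Bases of a direct sum M1 + M2: |B| = |B(M1)| * |B(M2)|.
|B(U(2,8))| = C(8,2) = 28.
|B(U(7,9))| = C(9,7) = 36.
Total bases = 28 * 36 = 1008.

1008


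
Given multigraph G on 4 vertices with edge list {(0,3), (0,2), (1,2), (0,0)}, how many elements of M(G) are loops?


In a graphic matroid, a loop is a self-loop edge (u,u) with rank 0.
Examining all 4 edges for self-loops...
Self-loops found: (0,0)
Number of loops = 1.

1


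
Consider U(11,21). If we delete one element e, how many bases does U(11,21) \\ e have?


Deleting e from U(11,21) gives U(11,20) since n > r.
Bases of U(11,20) = C(20,11) = 167960.

167960


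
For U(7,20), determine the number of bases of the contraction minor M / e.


Contracting e from U(7,20) gives U(6,19).
Bases of U(6,19) = (19 choose 6) = 27132.

27132


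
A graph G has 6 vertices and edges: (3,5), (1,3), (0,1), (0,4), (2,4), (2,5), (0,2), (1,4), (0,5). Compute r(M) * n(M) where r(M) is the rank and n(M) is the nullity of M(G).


r(M) = |V| - c = 6 - 1 = 5.
nullity = |E| - r(M) = 9 - 5 = 4.
Product = 5 * 4 = 20.

20


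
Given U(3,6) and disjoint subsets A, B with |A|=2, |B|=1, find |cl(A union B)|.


|A union B| = 2 + 1 = 3 (disjoint).
In U(3,6), cl(S) = S if |S| < 3, else cl(S) = E.
Since 3 >= 3, cl(A union B) = E.
|cl(A union B)| = 6.

6


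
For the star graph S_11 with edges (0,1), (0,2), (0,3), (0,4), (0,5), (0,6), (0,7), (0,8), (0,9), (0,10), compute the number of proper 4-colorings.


P(tree, k) = k * (k-1)^(10) for any tree on 11 vertices.
P(4) = 4 * 3^10 = 4 * 59049 = 236196.

236196


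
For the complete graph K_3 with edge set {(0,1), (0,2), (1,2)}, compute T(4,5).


T(K_3; x,y) = x^2 + x + y.
T(4,5) = 16 + 4 + 5 = 25.

25


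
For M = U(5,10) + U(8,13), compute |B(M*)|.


(M1+M2)* = M1* + M2*.
M1* = U(5,10), bases: C(10,5) = 252.
M2* = U(5,13), bases: C(13,5) = 1287.
|B(M*)| = 252 * 1287 = 324324.

324324


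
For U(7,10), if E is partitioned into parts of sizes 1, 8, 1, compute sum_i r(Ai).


r(Ai) = min(|Ai|, 7) for each part.
Sum = min(1,7) + min(8,7) + min(1,7)
    = 1 + 7 + 1
    = 9.

9


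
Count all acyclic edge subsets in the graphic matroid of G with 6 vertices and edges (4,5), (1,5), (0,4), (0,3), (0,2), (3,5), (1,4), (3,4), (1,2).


An independent set in a graphic matroid is an acyclic edge subset.
G has 6 vertices and 9 edges.
Enumerate all 2^9 = 512 subsets, checking for acyclicity.
Total independent sets = 298.

298


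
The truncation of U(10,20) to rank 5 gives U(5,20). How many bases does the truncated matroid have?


Truncating U(10,20) to rank 5 gives U(5,20).
Bases of U(5,20) are all 5-element subsets of 20 elements.
Number of bases = (20 choose 5) = 15504.

15504
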